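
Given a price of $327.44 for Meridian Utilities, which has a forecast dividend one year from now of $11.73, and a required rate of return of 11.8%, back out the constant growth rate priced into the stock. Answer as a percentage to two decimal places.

From P₀ = D₁/(r − g), the implied growth is g = r − D₁/P₀.
g = 0.118 − 11.73/327.44 = 0.118 − 0.03582 = 0.08218

8.22%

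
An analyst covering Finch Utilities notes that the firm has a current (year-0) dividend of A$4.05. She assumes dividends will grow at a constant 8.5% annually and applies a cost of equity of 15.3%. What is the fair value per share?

Gordon growth model: P₀ = D₁/(r − g). D₁ = 4.05 × (1 + 0.085) = 4.3942.
P₀ = 4.3942 / (0.153 − 0.085) = 4.3942 / 0.068 = 64.6213

A$64.62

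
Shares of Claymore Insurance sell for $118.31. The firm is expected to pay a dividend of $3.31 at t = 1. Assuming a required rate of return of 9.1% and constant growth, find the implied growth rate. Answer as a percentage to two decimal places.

6.30%

From P₀ = D₁/(r − g), the implied growth is g = r − D₁/P₀.
g = 0.091 − 3.31/118.31 = 0.091 − 0.02798 = 0.06302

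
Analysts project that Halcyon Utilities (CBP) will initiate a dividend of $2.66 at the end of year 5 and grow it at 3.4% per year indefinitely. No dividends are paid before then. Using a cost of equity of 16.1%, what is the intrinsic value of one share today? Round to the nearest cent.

Deferred-dividend DDM. At t=4 the remaining stream is a growing perpetuity with first payment D_5 = 2.66.
V_4 = D_5/(r−g) = 2.66/(0.161−0.034) = 20.9449
P₀ = V_4/(1+r)^4 = 20.9449/(1+0.161)^4 = 11.5279

$11.53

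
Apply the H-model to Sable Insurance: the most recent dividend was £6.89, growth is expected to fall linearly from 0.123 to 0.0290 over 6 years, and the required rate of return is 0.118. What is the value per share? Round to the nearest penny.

H-model: P₀ = D₀[(1+g_L) + H(g_S−g_L)]/(r−g_L), with H = 6/2 = 3.
P₀ = 6.89 × [(1+0.029) + 3×(0.123−0.029)] / (0.118−0.029)
   = 6.89 × 1.3110 / 0.089 = 101.4920

£101.49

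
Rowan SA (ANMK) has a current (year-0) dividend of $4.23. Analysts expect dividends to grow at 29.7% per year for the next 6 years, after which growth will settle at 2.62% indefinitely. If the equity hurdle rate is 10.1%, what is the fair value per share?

Two-stage DDM. Project D₁…D_6 at 0.297, terminal growth 0.0262, discount at r = 0.101.
D_1 = 5.4863
D_2 = 7.1157
D_3 = 9.2291
D_4 = 11.9702
D_5 = 15.5253
D_6 = 20.1363
Terminal value at t=6: TV = D_7/(r−g) = 20.6639/(0.101−0.0262) = 276.2553
P₀ = 5.4863/(1+0.101)^1 + 7.1157/(1+0.101)^2 + 9.2291/(1+0.101)^3 + 11.9702/(1+0.101)^4 + 15.5253/(1+0.101)^5 + 20.1363/(1+0.101)^6 + 276.2553/(1+0.101)^6 = 201.9063

$201.91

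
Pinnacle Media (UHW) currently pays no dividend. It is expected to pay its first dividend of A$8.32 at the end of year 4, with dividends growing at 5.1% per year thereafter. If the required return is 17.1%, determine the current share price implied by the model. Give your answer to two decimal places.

A$43.18

Deferred-dividend DDM. At t=3 the remaining stream is a growing perpetuity with first payment D_4 = 8.32.
V_3 = D_4/(r−g) = 8.32/(0.171−0.051) = 69.3333
P₀ = V_3/(1+r)^3 = 69.3333/(1+0.171)^3 = 43.1789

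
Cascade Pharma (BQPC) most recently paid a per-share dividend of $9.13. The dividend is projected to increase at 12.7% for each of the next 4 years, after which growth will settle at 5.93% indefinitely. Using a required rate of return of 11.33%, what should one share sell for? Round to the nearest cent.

Two-stage DDM. Project D₁…D_4 at 0.127, terminal growth 0.0593, discount at r = 0.1133.
D_1 = 10.2895
D_2 = 11.5963
D_3 = 13.0690
D_4 = 14.7288
Terminal value at t=4: TV = D_5/(r−g) = 15.6022/(0.1133−0.0593) = 288.9293
P₀ = 10.2895/(1+0.1133)^1 + 11.5963/(1+0.1133)^2 + 13.0690/(1+0.1133)^3 + 14.7288/(1+0.1133)^4 + 288.9293/(1+0.1133)^4 = 225.7375

$225.74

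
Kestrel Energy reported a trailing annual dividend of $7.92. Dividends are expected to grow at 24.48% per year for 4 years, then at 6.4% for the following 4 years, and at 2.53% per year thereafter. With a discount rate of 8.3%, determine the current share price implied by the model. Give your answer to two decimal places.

$327.17

Three-stage DDM. Project D₁…D_8; terminal Gordon value at t=8 with g = 0.0253; discount at r = 0.083.
D_1 = 9.8588
D_2 = 12.2723
D_3 = 15.2765
D_4 = 19.0162
D_5 = 20.2332
D_6 = 21.5282
D_7 = 22.9060
D_8 = 24.3719
TV_8 = 24.9885/(0.083−0.0253) = 433.0770
P₀ = Σ Dₜ/(1+r)ᵗ + TV_8/(1+r)^8 = 327.1691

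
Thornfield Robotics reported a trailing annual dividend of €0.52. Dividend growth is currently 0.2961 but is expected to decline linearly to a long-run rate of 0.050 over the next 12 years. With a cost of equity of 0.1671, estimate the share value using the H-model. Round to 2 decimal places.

H-model: P₀ = D₀[(1+g_L) + H(g_S−g_L)]/(r−g_L), with H = 12/2 = 6.
P₀ = 0.52 × [(1+0.05) + 6×(0.2961−0.05)] / (0.1671−0.05)
   = 0.52 × 2.5266 / 0.1171 = 11.2197

€11.22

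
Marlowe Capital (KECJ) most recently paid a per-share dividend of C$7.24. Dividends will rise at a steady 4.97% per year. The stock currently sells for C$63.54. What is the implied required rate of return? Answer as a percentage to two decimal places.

16.93%

Rearranging the constant-growth DDM: r = D₁/P₀ + g.
D₁ = 7.24 × (1 + 0.0497) = 7.5998.
r = 7.5998 / 63.54 + 0.0497 = 0.11961 + 0.0497 = 0.16931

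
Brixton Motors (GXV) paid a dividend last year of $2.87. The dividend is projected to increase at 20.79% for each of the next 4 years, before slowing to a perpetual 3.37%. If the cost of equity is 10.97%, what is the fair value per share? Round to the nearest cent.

$69.05

Two-stage DDM. Project D₁…D_4 at 0.2079, terminal growth 0.0337, discount at r = 0.1097.
D_1 = 3.4667
D_2 = 4.1874
D_3 = 5.0580
D_4 = 6.1095
Terminal value at t=4: TV = D_5/(r−g) = 6.3154/(0.1097−0.0337) = 83.0973
P₀ = 3.4667/(1+0.1097)^1 + 4.1874/(1+0.1097)^2 + 5.0580/(1+0.1097)^3 + 6.1095/(1+0.1097)^4 + 83.0973/(1+0.1097)^4 = 69.0526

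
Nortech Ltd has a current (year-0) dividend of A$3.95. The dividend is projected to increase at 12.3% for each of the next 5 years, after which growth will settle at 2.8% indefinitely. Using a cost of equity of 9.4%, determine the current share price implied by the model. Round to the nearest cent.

Two-stage DDM. Project D₁…D_5 at 0.123, terminal growth 0.028, discount at r = 0.094.
D_1 = 4.4359
D_2 = 4.9815
D_3 = 5.5942
D_4 = 6.2823
D_5 = 7.0550
Terminal value at t=5: TV = D_6/(r−g) = 7.2525/(0.094−0.028) = 109.8867
P₀ = 4.4359/(1+0.094)^1 + 4.9815/(1+0.094)^2 + 5.5942/(1+0.094)^3 + 6.2823/(1+0.094)^4 + 7.0550/(1+0.094)^5 + 109.8867/(1+0.094)^5 = 91.4999

A$91.50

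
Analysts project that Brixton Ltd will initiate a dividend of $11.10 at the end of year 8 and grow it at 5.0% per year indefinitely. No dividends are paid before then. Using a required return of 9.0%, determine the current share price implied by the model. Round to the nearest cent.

$151.80

Deferred-dividend DDM. At t=7 the remaining stream is a growing perpetuity with first payment D_8 = 11.10.
V_7 = D_8/(r−g) = 11.10/(0.09−0.05) = 277.5000
P₀ = V_7/(1+r)^7 = 277.5000/(1+0.09)^7 = 151.8020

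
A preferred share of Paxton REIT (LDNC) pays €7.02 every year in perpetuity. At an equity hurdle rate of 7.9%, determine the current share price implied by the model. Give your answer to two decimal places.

Zero-growth DDM (perpetuity): P₀ = D/r = 7.02 / 0.079 = 88.8608

€88.86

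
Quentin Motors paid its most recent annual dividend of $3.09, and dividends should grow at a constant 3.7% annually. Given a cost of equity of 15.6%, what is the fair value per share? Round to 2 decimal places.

Gordon growth model: P₀ = D₁/(r − g). D₁ = 3.09 × (1 + 0.037) = 3.2043.
P₀ = 3.2043 / (0.156 − 0.037) = 3.2043 / 0.119 = 26.9271

$26.93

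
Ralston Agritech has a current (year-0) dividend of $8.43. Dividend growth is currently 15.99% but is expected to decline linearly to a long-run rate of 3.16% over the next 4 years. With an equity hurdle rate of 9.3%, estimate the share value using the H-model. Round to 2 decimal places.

H-model: P₀ = D₀[(1+g_L) + H(g_S−g_L)]/(r−g_L), with H = 4/2 = 2.
P₀ = 8.43 × [(1+0.0316) + 2×(0.1599−0.0316)] / (0.093−0.0316)
   = 8.43 × 1.2882 / 0.0614 = 176.8652

$176.87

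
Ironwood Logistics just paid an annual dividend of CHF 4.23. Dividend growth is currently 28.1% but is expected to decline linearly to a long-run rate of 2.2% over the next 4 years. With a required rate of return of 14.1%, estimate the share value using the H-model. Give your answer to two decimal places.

CHF 54.74

H-model: P₀ = D₀[(1+g_L) + H(g_S−g_L)]/(r−g_L), with H = 4/2 = 2.
P₀ = 4.23 × [(1+0.022) + 2×(0.281−0.022)] / (0.141−0.022)
   = 4.23 × 1.5400 / 0.119 = 54.7412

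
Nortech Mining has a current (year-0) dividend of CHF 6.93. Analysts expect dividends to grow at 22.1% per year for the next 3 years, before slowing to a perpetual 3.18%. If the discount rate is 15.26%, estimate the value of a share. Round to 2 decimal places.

Two-stage DDM. Project D₁…D_3 at 0.221, terminal growth 0.0318, discount at r = 0.1526.
D_1 = 8.4615
D_2 = 10.3315
D_3 = 12.6148
Terminal value at t=3: TV = D_4/(r−g) = 13.0159/(0.1526−0.0318) = 107.7479
P₀ = 8.4615/(1+0.1526)^1 + 10.3315/(1+0.1526)^2 + 12.6148/(1+0.1526)^3 + 107.7479/(1+0.1526)^3 = 93.7242

CHF 93.72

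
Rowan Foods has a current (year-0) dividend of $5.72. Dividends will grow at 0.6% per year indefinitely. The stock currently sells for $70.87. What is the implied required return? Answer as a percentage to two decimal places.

Rearranging the constant-growth DDM: r = D₁/P₀ + g.
D₁ = 5.72 × (1 + 0.006) = 5.7543.
r = 5.7543 / 70.87 + 0.006 = 0.08120 + 0.006 = 0.08720

8.72%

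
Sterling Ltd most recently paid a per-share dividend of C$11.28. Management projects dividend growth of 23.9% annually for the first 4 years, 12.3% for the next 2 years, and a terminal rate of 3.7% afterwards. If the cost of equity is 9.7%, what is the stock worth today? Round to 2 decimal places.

Three-stage DDM. Project D₁…D_6; terminal Gordon value at t=6 with g = 0.037; discount at r = 0.097.
D_1 = 13.9759
D_2 = 17.3162
D_3 = 21.4547
D_4 = 26.5824
D_5 = 29.8520
D_6 = 33.5238
TV_6 = 34.7642/(0.097−0.037) = 579.4038
P₀ = Σ Dₜ/(1+r)ᵗ + TV_6/(1+r)^6 = 432.2251

C$432.23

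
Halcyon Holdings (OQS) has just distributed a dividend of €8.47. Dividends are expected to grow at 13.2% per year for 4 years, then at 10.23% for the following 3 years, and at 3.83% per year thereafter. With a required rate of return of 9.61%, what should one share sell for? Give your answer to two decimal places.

€242.02

Three-stage DDM. Project D₁…D_7; terminal Gordon value at t=7 with g = 0.0383; discount at r = 0.0961.
D_1 = 9.5880
D_2 = 10.8537
D_3 = 12.2863
D_4 = 13.9081
D_5 = 15.3309
D_6 = 16.8993
D_7 = 18.6281
TV_7 = 19.3416/(0.0961−0.0383) = 334.6290
P₀ = Σ Dₜ/(1+r)ᵗ + TV_7/(1+r)^7 = 242.0212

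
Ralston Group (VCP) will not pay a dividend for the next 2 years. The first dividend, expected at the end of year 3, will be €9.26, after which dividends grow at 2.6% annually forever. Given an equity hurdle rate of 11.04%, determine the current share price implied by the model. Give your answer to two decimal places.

€88.98

Deferred-dividend DDM. At t=2 the remaining stream is a growing perpetuity with first payment D_3 = 9.26.
V_2 = D_3/(r−g) = 9.26/(0.1104−0.026) = 109.7156
P₀ = V_2/(1+r)^2 = 109.7156/(1+0.1104)^2 = 88.9835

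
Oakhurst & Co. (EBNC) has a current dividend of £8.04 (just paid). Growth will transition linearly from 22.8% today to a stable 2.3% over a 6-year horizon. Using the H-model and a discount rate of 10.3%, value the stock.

H-model: P₀ = D₀[(1+g_L) + H(g_S−g_L)]/(r−g_L), with H = 6/2 = 3.
P₀ = 8.04 × [(1+0.023) + 3×(0.228−0.023)] / (0.103−0.023)
   = 8.04 × 1.6380 / 0.08 = 164.6190

£164.62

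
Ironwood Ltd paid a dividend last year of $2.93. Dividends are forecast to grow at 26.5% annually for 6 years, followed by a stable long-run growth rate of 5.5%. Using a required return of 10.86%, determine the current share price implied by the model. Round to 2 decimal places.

Two-stage DDM. Project D₁…D_6 at 0.265, terminal growth 0.055, discount at r = 0.1086.
D_1 = 3.7065
D_2 = 4.6887
D_3 = 5.9312
D_4 = 7.5029
D_5 = 9.4912
D_6 = 12.0063
Terminal value at t=6: TV = D_7/(r−g) = 12.6667/(0.1086−0.055) = 236.3189
P₀ = 3.7065/(1+0.1086)^1 + 4.6887/(1+0.1086)^2 + 5.9312/(1+0.1086)^3 + 7.5029/(1+0.1086)^4 + 9.4912/(1+0.1086)^5 + 12.0063/(1+0.1086)^6 + 236.3189/(1+0.1086)^6 = 155.9212

$155.92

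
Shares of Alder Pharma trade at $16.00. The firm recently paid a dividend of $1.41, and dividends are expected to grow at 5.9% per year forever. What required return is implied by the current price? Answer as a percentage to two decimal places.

15.23%

Rearranging the constant-growth DDM: r = D₁/P₀ + g.
D₁ = 1.41 × (1 + 0.059) = 1.4932.
r = 1.4932 / 16.00 + 0.059 = 0.09332 + 0.059 = 0.15232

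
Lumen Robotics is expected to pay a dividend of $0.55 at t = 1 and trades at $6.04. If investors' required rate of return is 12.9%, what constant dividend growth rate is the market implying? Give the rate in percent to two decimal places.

3.79%

From P₀ = D₁/(r − g), the implied growth is g = r − D₁/P₀.
g = 0.129 − 0.55/6.04 = 0.129 − 0.09106 = 0.03794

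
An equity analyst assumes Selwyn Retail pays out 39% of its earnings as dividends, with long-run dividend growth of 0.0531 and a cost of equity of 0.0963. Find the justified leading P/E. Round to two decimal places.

Justified leading P/E = b/(r−g) = 0.39/(0.0963−0.0531) = 9.0278

9.03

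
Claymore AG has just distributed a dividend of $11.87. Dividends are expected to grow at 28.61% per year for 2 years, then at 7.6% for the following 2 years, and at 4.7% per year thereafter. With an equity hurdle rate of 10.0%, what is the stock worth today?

$368.21

Three-stage DDM. Project D₁…D_4; terminal Gordon value at t=4 with g = 0.047; discount at r = 0.1.
D_1 = 15.2660
D_2 = 19.6336
D_3 = 21.1258
D_4 = 22.7313
TV_4 = 23.7997/(0.1−0.047) = 449.0509
P₀ = Σ Dₜ/(1+r)ᵗ + TV_4/(1+r)^4 = 368.2100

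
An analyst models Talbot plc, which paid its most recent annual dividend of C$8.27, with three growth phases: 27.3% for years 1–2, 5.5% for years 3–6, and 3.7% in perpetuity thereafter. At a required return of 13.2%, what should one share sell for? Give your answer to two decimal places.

Three-stage DDM. Project D₁…D_6; terminal Gordon value at t=6 with g = 0.037; discount at r = 0.132.
D_1 = 10.5277
D_2 = 13.4018
D_3 = 14.1389
D_4 = 14.9165
D_5 = 15.7369
D_6 = 16.6024
TV_6 = 17.2167/(0.132−0.037) = 181.2288
P₀ = Σ Dₜ/(1+r)ᵗ + TV_6/(1+r)^6 = 141.0751

C$141.08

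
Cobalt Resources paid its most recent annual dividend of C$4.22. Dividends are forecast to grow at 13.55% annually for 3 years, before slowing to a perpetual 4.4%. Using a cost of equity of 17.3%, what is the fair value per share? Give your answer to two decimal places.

Two-stage DDM. Project D₁…D_3 at 0.1355, terminal growth 0.044, discount at r = 0.173.
D_1 = 4.7918
D_2 = 5.4411
D_3 = 6.1784
Terminal value at t=3: TV = D_4/(r−g) = 6.4502/(0.173−0.044) = 50.0017
P₀ = 4.7918/(1+0.173)^1 + 5.4411/(1+0.173)^2 + 6.1784/(1+0.173)^3 + 50.0017/(1+0.173)^3 = 42.8483

C$42.85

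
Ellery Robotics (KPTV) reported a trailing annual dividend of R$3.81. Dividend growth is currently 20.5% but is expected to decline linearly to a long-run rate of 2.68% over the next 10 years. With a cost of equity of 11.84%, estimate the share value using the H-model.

H-model: P₀ = D₀[(1+g_L) + H(g_S−g_L)]/(r−g_L), with H = 10/2 = 5.
P₀ = 3.81 × [(1+0.0268) + 5×(0.205−0.0268)] / (0.1184−0.0268)
   = 3.81 × 1.9178 / 0.0916 = 79.7688

R$79.77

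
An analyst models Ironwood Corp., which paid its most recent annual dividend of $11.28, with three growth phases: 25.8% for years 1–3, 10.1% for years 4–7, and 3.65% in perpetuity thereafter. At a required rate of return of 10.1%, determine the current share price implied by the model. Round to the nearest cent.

$382.14

Three-stage DDM. Project D₁…D_7; terminal Gordon value at t=7 with g = 0.0365; discount at r = 0.101.
D_1 = 14.1902
D_2 = 17.8513
D_3 = 22.4570
D_4 = 24.7251
D_5 = 27.2224
D_6 = 29.9718
D_7 = 32.9990
TV_7 = 34.2034/(0.101−0.0365) = 530.2857
P₀ = Σ Dₜ/(1+r)ᵗ + TV_7/(1+r)^7 = 382.1415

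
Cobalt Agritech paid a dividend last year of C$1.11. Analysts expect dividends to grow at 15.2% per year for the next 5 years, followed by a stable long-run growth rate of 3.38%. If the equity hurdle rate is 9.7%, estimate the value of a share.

C$29.63

Two-stage DDM. Project D₁…D_5 at 0.152, terminal growth 0.0338, discount at r = 0.097.
D_1 = 1.2787
D_2 = 1.4731
D_3 = 1.6970
D_4 = 1.9549
D_5 = 2.2521
Terminal value at t=5: TV = D_6/(r−g) = 2.3282/(0.097−0.0338) = 36.8387
P₀ = 1.2787/(1+0.097)^1 + 1.4731/(1+0.097)^2 + 1.6970/(1+0.097)^3 + 1.9549/(1+0.097)^4 + 2.2521/(1+0.097)^5 + 36.8387/(1+0.097)^5 = 29.6312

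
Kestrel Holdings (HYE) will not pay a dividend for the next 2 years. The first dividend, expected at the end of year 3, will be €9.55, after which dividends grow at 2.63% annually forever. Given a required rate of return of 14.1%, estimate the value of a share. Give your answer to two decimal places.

€63.95

Deferred-dividend DDM. At t=2 the remaining stream is a growing perpetuity with first payment D_3 = 9.55.
V_2 = D_3/(r−g) = 9.55/(0.141−0.0263) = 83.2607
P₀ = V_2/(1+r)^2 = 83.2607/(1+0.141)^2 = 63.9541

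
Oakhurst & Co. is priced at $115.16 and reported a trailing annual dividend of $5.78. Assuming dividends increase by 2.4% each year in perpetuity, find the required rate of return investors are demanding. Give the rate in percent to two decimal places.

Rearranging the constant-growth DDM: r = D₁/P₀ + g.
D₁ = 5.78 × (1 + 0.024) = 5.9187.
r = 5.9187 / 115.16 + 0.024 = 0.05140 + 0.024 = 0.07540

7.54%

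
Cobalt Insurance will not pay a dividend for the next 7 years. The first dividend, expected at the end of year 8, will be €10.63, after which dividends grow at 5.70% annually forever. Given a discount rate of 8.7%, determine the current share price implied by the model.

Deferred-dividend DDM. At t=7 the remaining stream is a growing perpetuity with first payment D_8 = 10.63.
V_7 = D_8/(r−g) = 10.63/(0.087−0.057) = 354.3333
P₀ = V_7/(1+r)^7 = 354.3333/(1+0.087)^7 = 197.6083

€197.61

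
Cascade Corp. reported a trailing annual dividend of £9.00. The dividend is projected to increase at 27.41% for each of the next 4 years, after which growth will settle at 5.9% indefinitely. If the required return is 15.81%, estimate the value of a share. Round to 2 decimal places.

£186.86

Two-stage DDM. Project D₁…D_4 at 0.2741, terminal growth 0.059, discount at r = 0.1581.
D_1 = 11.4669
D_2 = 14.6100
D_3 = 18.6146
D_4 = 23.7168
Terminal value at t=4: TV = D_5/(r−g) = 25.1161/(0.1581−0.059) = 253.4422
P₀ = 11.4669/(1+0.1581)^1 + 14.6100/(1+0.1581)^2 + 18.6146/(1+0.1581)^3 + 23.7168/(1+0.1581)^4 + 253.4422/(1+0.1581)^4 = 186.8585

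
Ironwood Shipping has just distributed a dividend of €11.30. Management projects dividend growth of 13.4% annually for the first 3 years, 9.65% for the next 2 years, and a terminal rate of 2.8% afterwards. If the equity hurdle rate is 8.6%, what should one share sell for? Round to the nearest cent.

Three-stage DDM. Project D₁…D_5; terminal Gordon value at t=5 with g = 0.028; discount at r = 0.086.
D_1 = 12.8142
D_2 = 14.5313
D_3 = 16.4785
D_4 = 18.0687
D_5 = 19.8123
TV_5 = 20.3670/(0.086−0.028) = 351.1559
P₀ = Σ Dₜ/(1+r)ᵗ + TV_5/(1+r)^5 = 295.5528

€295.55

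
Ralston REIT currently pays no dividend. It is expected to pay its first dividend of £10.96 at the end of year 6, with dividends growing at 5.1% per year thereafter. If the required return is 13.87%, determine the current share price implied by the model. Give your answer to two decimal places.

£65.28

Deferred-dividend DDM. At t=5 the remaining stream is a growing perpetuity with first payment D_6 = 10.96.
V_5 = D_6/(r−g) = 10.96/(0.1387−0.051) = 124.9715
P₀ = V_5/(1+r)^5 = 124.9715/(1+0.1387)^5 = 65.2776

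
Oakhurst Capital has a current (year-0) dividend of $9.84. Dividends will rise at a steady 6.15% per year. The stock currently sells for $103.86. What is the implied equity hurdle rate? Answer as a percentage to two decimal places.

Rearranging the constant-growth DDM: r = D₁/P₀ + g.
D₁ = 9.84 × (1 + 0.0615) = 10.4452.
r = 10.4452 / 103.86 + 0.0615 = 0.10057 + 0.0615 = 0.16207

16.21%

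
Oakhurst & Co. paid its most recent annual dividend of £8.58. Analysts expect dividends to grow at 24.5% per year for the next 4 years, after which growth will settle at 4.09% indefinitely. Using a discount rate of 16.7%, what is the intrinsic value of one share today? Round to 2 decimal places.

£132.19

Two-stage DDM. Project D₁…D_4 at 0.245, terminal growth 0.0409, discount at r = 0.167.
D_1 = 10.6821
D_2 = 13.2992
D_3 = 16.5575
D_4 = 20.6141
Terminal value at t=4: TV = D_5/(r−g) = 21.4572/(0.167−0.0409) = 170.1604
P₀ = 10.6821/(1+0.167)^1 + 13.2992/(1+0.167)^2 + 16.5575/(1+0.167)^3 + 20.6141/(1+0.167)^4 + 170.1604/(1+0.167)^4 = 132.1945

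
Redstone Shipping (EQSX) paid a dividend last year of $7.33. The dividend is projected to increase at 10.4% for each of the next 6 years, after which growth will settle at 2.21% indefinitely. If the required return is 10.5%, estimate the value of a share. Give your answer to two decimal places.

$133.73

Two-stage DDM. Project D₁…D_6 at 0.104, terminal growth 0.0221, discount at r = 0.105.
D_1 = 8.0923
D_2 = 8.9339
D_3 = 9.8630
D_4 = 10.8888
D_5 = 12.0212
D_6 = 13.2715
Terminal value at t=6: TV = D_7/(r−g) = 13.5648/(0.105−0.0221) = 163.6279
P₀ = 8.0923/(1+0.105)^1 + 8.9339/(1+0.105)^2 + 9.8630/(1+0.105)^3 + 10.8888/(1+0.105)^4 + 12.0212/(1+0.105)^5 + 13.2715/(1+0.105)^6 + 163.6279/(1+0.105)^6 = 133.7252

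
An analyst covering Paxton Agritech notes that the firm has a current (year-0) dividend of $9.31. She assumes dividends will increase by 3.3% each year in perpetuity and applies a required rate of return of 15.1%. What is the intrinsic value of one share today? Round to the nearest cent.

$81.50

Gordon growth model: P₀ = D₁/(r − g). D₁ = 9.31 × (1 + 0.033) = 9.6172.
P₀ = 9.6172 / (0.151 − 0.033) = 9.6172 / 0.118 = 81.5019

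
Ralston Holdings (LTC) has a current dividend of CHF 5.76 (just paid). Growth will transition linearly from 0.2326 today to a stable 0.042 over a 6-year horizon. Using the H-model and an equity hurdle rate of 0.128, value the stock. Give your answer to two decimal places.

CHF 108.09

H-model: P₀ = D₀[(1+g_L) + H(g_S−g_L)]/(r−g_L), with H = 6/2 = 3.
P₀ = 5.76 × [(1+0.042) + 3×(0.2326−0.042)] / (0.128−0.042)
   = 5.76 × 1.6138 / 0.086 = 108.0871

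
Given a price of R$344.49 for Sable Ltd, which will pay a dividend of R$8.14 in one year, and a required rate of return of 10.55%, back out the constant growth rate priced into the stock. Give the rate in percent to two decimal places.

From P₀ = D₁/(r − g), the implied growth is g = r − D₁/P₀.
g = 0.1055 − 8.14/344.49 = 0.1055 − 0.02363 = 0.08187

8.19%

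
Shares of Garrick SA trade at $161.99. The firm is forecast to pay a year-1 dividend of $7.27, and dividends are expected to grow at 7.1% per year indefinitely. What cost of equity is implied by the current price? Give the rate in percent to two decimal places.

11.59%

Rearranging the constant-growth DDM: r = D₁/P₀ + g.
r = 7.2700 / 161.99 + 0.071 = 0.04488 + 0.071 = 0.11588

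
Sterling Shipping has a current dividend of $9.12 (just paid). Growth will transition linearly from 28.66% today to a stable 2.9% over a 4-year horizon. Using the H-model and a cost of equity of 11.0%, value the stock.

$173.87

H-model: P₀ = D₀[(1+g_L) + H(g_S−g_L)]/(r−g_L), with H = 4/2 = 2.
P₀ = 9.12 × [(1+0.029) + 2×(0.2866−0.029)] / (0.11−0.029)
   = 9.12 × 1.5442 / 0.081 = 173.8655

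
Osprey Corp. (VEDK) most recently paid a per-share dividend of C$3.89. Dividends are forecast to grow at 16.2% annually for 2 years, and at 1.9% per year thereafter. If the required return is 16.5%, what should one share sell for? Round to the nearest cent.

C$34.76

Two-stage DDM. Project D₁…D_2 at 0.162, terminal growth 0.019, discount at r = 0.165.
D_1 = 4.5202
D_2 = 5.2524
Terminal value at t=2: TV = D_3/(r−g) = 5.3522/(0.165−0.019) = 36.6592
P₀ = 4.5202/(1+0.165)^1 + 5.2524/(1+0.165)^2 + 36.6592/(1+0.165)^2 = 34.7604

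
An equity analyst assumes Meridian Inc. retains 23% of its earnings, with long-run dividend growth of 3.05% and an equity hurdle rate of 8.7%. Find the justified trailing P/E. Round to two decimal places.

Payout ratio b = 1 − 0.23 = 0.77.
Justified trailing P/E = b(1+g)/(r−g) = 0.77×(1+0.0305)/(0.087−0.0305) = 14.0440

14.04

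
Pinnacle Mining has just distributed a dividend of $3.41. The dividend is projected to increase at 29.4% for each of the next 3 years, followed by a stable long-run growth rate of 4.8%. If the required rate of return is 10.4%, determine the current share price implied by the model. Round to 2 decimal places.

$116.93

Two-stage DDM. Project D₁…D_3 at 0.294, terminal growth 0.048, discount at r = 0.104.
D_1 = 4.4125
D_2 = 5.7098
D_3 = 7.3885
Terminal value at t=3: TV = D_4/(r−g) = 7.7432/(0.104−0.048) = 138.2708
P₀ = 4.4125/(1+0.104)^1 + 5.7098/(1+0.104)^2 + 7.3885/(1+0.104)^3 + 138.2708/(1+0.104)^3 = 116.9324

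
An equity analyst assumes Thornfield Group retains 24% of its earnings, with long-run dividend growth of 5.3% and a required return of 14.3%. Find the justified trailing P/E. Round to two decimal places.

8.89

Payout ratio b = 1 − 0.24 = 0.76.
Justified trailing P/E = b(1+g)/(r−g) = 0.76×(1+0.053)/(0.143−0.053) = 8.8920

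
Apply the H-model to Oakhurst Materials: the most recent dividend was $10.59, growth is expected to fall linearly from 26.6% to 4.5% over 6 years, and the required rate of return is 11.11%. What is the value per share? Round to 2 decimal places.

H-model: P₀ = D₀[(1+g_L) + H(g_S−g_L)]/(r−g_L), with H = 6/2 = 3.
P₀ = 10.59 × [(1+0.045) + 3×(0.266−0.045)] / (0.1111−0.045)
   = 10.59 × 1.7080 / 0.0661 = 273.6418

$273.64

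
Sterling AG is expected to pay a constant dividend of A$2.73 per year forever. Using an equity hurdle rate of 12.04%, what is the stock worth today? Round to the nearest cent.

A$22.67

Zero-growth DDM (perpetuity): P₀ = D/r = 2.73 / 0.1204 = 22.6744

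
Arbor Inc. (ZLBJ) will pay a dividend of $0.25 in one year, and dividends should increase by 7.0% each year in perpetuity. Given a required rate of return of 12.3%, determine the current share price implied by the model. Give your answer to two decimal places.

Gordon growth model: P₀ = D₁/(r − g), with D₁ = 0.25 given directly.
P₀ = 0.2500 / (0.123 − 0.07) = 0.2500 / 0.053 = 4.7170

$4.72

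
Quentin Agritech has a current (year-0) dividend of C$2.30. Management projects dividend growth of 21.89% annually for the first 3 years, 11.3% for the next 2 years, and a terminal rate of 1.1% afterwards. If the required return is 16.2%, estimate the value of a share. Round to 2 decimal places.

C$28.88

Three-stage DDM. Project D₁…D_5; terminal Gordon value at t=5 with g = 0.011; discount at r = 0.162.
D_1 = 2.8035
D_2 = 3.4171
D_3 = 4.1652
D_4 = 4.6358
D_5 = 5.1597
TV_5 = 5.2164/(0.162−0.011) = 34.5459
P₀ = Σ Dₜ/(1+r)ᵗ + TV_5/(1+r)^5 = 28.8830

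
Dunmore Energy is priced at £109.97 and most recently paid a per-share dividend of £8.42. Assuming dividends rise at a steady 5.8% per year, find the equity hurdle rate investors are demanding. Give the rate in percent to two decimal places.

Rearranging the constant-growth DDM: r = D₁/P₀ + g.
D₁ = 8.42 × (1 + 0.058) = 8.9084.
r = 8.9084 / 109.97 + 0.058 = 0.08101 + 0.058 = 0.13901

13.90%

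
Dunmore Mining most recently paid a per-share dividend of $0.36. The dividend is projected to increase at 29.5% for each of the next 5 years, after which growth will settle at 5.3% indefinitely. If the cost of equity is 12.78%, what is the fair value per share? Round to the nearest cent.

$12.89

Two-stage DDM. Project D₁…D_5 at 0.295, terminal growth 0.053, discount at r = 0.1278.
D_1 = 0.4662
D_2 = 0.6037
D_3 = 0.7818
D_4 = 1.0125
D_5 = 1.3111
Terminal value at t=5: TV = D_6/(r−g) = 1.3806/(0.1278−0.053) = 18.4577
P₀ = 0.4662/(1+0.1278)^1 + 0.6037/(1+0.1278)^2 + 0.7818/(1+0.1278)^3 + 1.0125/(1+0.1278)^4 + 1.3111/(1+0.1278)^5 + 18.4577/(1+0.1278)^5 = 12.8937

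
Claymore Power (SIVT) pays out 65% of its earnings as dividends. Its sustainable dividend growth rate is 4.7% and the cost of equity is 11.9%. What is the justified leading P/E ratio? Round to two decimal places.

Justified leading P/E = b/(r−g) = 0.65/(0.119−0.047) = 9.0278

9.03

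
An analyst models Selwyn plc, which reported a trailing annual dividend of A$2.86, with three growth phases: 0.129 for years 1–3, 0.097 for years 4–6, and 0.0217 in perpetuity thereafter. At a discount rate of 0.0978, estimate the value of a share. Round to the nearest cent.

A$60.07

Three-stage DDM. Project D₁…D_6; terminal Gordon value at t=6 with g = 0.0217; discount at r = 0.0978.
D_1 = 3.2289
D_2 = 3.6455
D_3 = 4.1157
D_4 = 4.5150
D_5 = 4.9529
D_6 = 5.4334
TV_6 = 5.5513/(0.0978−0.0217) = 72.9468
P₀ = Σ Dₜ/(1+r)ᵗ + TV_6/(1+r)^6 = 60.0701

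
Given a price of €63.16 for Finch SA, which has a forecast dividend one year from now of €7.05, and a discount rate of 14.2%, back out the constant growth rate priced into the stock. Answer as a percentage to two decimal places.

3.04%

From P₀ = D₁/(r − g), the implied growth is g = r − D₁/P₀.
g = 0.142 − 7.05/63.16 = 0.142 − 0.11162 = 0.03038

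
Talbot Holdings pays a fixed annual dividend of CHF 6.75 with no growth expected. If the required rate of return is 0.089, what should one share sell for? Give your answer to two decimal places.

Zero-growth DDM (perpetuity): P₀ = D/r = 6.75 / 0.089 = 75.8427

CHF 75.84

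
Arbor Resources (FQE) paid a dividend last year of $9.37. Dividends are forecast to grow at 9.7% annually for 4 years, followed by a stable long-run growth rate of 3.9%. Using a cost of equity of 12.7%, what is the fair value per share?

Two-stage DDM. Project D₁…D_4 at 0.097, terminal growth 0.039, discount at r = 0.127.
D_1 = 10.2789
D_2 = 11.2759
D_3 = 12.3697
D_4 = 13.5696
Terminal value at t=4: TV = D_5/(r−g) = 14.0988/(0.127−0.039) = 160.2135
P₀ = 10.2789/(1+0.127)^1 + 11.2759/(1+0.127)^2 + 12.3697/(1+0.127)^3 + 13.5696/(1+0.127)^4 + 160.2135/(1+0.127)^4 = 134.3636

$134.36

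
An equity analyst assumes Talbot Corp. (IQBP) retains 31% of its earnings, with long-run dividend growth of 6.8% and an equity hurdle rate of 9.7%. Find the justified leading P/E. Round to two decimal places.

23.79

Payout ratio b = 1 − 0.31 = 0.69.
Justified leading P/E = b/(r−g) = 0.69/(0.097−0.068) = 23.7931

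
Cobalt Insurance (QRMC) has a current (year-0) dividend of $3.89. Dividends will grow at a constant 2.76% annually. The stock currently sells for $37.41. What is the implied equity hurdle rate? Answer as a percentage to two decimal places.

13.45%

Rearranging the constant-growth DDM: r = D₁/P₀ + g.
D₁ = 3.89 × (1 + 0.0276) = 3.9974.
r = 3.9974 / 37.41 + 0.0276 = 0.10685 + 0.0276 = 0.13445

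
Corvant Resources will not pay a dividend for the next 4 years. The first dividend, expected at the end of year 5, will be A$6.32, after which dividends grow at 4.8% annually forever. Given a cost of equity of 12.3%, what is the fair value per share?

Deferred-dividend DDM. At t=4 the remaining stream is a growing perpetuity with first payment D_5 = 6.32.
V_4 = D_5/(r−g) = 6.32/(0.123−0.048) = 84.2667
P₀ = V_4/(1+r)^4 = 84.2667/(1+0.123)^4 = 52.9830

A$52.98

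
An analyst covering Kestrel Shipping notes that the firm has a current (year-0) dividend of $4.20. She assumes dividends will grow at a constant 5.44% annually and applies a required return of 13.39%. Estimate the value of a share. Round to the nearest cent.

Gordon growth model: P₀ = D₁/(r − g). D₁ = 4.20 × (1 + 0.0544) = 4.4285.
P₀ = 4.4285 / (0.1339 − 0.0544) = 4.4285 / 0.0795 = 55.7042

$55.70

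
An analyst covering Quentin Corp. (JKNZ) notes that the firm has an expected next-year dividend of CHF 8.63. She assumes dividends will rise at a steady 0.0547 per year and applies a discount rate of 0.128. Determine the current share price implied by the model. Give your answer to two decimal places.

CHF 117.74

Gordon growth model: P₀ = D₁/(r − g), with D₁ = 8.63 given directly.
P₀ = 8.6300 / (0.128 − 0.0547) = 8.6300 / 0.0733 = 117.7353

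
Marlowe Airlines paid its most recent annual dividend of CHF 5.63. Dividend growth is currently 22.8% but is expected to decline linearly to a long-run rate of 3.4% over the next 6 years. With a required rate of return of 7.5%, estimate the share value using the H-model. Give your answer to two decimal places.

CHF 221.90

H-model: P₀ = D₀[(1+g_L) + H(g_S−g_L)]/(r−g_L), with H = 6/2 = 3.
P₀ = 5.63 × [(1+0.034) + 3×(0.228−0.034)] / (0.075−0.034)
   = 5.63 × 1.6160 / 0.041 = 221.9044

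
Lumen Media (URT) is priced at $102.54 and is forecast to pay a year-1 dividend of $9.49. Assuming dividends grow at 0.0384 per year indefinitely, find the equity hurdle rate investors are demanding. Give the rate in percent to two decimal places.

13.09%

Rearranging the constant-growth DDM: r = D₁/P₀ + g.
r = 9.4900 / 102.54 + 0.0384 = 0.09255 + 0.0384 = 0.13095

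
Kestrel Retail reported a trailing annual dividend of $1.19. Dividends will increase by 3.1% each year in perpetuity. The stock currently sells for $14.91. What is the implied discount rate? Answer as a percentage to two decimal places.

11.33%

Rearranging the constant-growth DDM: r = D₁/P₀ + g.
D₁ = 1.19 × (1 + 0.031) = 1.2269.
r = 1.2269 / 14.91 + 0.031 = 0.08229 + 0.031 = 0.11329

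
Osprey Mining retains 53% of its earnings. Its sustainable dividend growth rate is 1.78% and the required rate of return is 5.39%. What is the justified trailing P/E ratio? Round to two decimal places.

13.25

Payout ratio b = 1 − 0.53 = 0.47.
Justified trailing P/E = b(1+g)/(r−g) = 0.47×(1+0.0178)/(0.0539−0.0178) = 13.2511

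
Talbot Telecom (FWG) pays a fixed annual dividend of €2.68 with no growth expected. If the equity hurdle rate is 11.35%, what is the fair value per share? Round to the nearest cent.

Zero-growth DDM (perpetuity): P₀ = D/r = 2.68 / 0.1135 = 23.6123

€23.61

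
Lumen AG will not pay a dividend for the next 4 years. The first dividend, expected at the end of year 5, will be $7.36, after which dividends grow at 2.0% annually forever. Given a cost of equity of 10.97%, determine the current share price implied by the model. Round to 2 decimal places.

$54.11

Deferred-dividend DDM. At t=4 the remaining stream is a growing perpetuity with first payment D_5 = 7.36.
V_4 = D_5/(r−g) = 7.36/(0.1097−0.02) = 82.0513
P₀ = V_4/(1+r)^4 = 82.0513/(1+0.1097)^4 = 54.1082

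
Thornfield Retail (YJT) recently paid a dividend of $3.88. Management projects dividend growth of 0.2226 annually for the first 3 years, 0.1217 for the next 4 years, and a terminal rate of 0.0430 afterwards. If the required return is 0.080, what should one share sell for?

Three-stage DDM. Project D₁…D_7; terminal Gordon value at t=7 with g = 0.043; discount at r = 0.08.
D_1 = 4.7437
D_2 = 5.7996
D_3 = 7.0906
D_4 = 7.9536
D_5 = 8.9215
D_6 = 10.0073
D_7 = 11.2251
TV_7 = 11.7078/(0.08−0.043) = 316.4276
P₀ = Σ Dₜ/(1+r)ᵗ + TV_7/(1+r)^7 = 224.3998

$224.40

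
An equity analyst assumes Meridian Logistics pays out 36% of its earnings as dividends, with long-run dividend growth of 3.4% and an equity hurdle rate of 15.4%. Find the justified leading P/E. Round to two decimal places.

3.00

Justified leading P/E = b/(r−g) = 0.36/(0.154−0.034) = 3.0000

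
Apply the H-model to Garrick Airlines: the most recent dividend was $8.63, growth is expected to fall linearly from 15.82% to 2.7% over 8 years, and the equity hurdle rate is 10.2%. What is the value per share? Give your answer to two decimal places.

$178.56

H-model: P₀ = D₀[(1+g_L) + H(g_S−g_L)]/(r−g_L), with H = 8/2 = 4.
P₀ = 8.63 × [(1+0.027) + 4×(0.1582−0.027)] / (0.102−0.027)
   = 8.63 × 1.5518 / 0.075 = 178.5605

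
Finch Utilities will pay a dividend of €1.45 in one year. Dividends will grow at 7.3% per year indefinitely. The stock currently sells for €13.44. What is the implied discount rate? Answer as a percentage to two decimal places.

18.09%

Rearranging the constant-growth DDM: r = D₁/P₀ + g.
r = 1.4500 / 13.44 + 0.073 = 0.10789 + 0.073 = 0.18089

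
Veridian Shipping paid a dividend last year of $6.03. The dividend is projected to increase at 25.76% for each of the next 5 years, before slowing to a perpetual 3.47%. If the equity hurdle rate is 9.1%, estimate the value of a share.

$272.65

Two-stage DDM. Project D₁…D_5 at 0.2576, terminal growth 0.0347, discount at r = 0.091.
D_1 = 7.5833
D_2 = 9.5368
D_3 = 11.9935
D_4 = 15.0830
D_5 = 18.9684
Terminal value at t=5: TV = D_6/(r−g) = 19.6266/(0.091−0.0347) = 348.6069
P₀ = 7.5833/(1+0.091)^1 + 9.5368/(1+0.091)^2 + 11.9935/(1+0.091)^3 + 15.0830/(1+0.091)^4 + 18.9684/(1+0.091)^5 + 348.6069/(1+0.091)^5 = 272.6507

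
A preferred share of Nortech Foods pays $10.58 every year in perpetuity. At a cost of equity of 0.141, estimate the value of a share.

$75.04

Zero-growth DDM (perpetuity): P₀ = D/r = 10.58 / 0.141 = 75.0355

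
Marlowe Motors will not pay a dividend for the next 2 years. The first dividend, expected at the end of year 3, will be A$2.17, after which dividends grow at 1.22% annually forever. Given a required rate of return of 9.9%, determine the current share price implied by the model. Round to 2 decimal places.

Deferred-dividend DDM. At t=2 the remaining stream is a growing perpetuity with first payment D_3 = 2.17.
V_2 = D_3/(r−g) = 2.17/(0.099−0.0122) = 25.0000
P₀ = V_2/(1+r)^2 = 25.0000/(1+0.099)^2 = 20.6988

A$20.70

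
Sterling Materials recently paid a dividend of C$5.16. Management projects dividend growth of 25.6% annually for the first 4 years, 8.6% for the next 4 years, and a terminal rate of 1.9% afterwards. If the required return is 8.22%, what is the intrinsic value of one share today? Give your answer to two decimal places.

C$221.23

Three-stage DDM. Project D₁…D_8; terminal Gordon value at t=8 with g = 0.019; discount at r = 0.0822.
D_1 = 6.4810
D_2 = 8.1401
D_3 = 10.2239
D_4 = 12.8413
D_5 = 13.9456
D_6 = 15.1450
D_7 = 16.4474
D_8 = 17.8619
TV_8 = 18.2013/(0.0822−0.019) = 287.9948
P₀ = Σ Dₜ/(1+r)ᵗ + TV_8/(1+r)^8 = 221.2289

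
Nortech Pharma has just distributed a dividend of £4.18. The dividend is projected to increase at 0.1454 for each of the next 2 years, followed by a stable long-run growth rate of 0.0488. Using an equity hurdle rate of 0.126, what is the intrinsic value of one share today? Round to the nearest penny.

Two-stage DDM. Project D₁…D_2 at 0.1454, terminal growth 0.0488, discount at r = 0.126.
D_1 = 4.7878
D_2 = 5.4839
Terminal value at t=2: TV = D_3/(r−g) = 5.7515/(0.126−0.0488) = 74.5017
P₀ = 4.7878/(1+0.126)^1 + 5.4839/(1+0.126)^2 + 74.5017/(1+0.126)^2 = 67.3383

£67.34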